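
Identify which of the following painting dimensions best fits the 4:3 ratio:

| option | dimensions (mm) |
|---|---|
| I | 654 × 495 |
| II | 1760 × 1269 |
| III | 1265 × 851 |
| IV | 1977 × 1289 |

Target 4:3 ≈ 1.333.
I: 1.321 (Δ0.012)  II: 1.387 (Δ0.054)  III: 1.486 (Δ0.153)  IV: 1.534 (Δ0.201)

I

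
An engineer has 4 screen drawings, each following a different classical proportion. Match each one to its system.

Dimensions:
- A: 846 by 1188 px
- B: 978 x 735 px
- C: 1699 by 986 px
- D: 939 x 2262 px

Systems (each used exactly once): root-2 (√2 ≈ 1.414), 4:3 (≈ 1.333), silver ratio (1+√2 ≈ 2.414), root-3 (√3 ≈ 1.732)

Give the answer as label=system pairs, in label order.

Ratios: A ≈ 1.404; B ≈ 1.331; C ≈ 1.723; D ≈ 2.409.
Targets: root-2 ≈ 1.414; 4:3 ≈ 1.333; silver ratio ≈ 2.414; root-3 ≈ 1.732.

A=root-2, B=4:3, C=root-3, D=silver ratio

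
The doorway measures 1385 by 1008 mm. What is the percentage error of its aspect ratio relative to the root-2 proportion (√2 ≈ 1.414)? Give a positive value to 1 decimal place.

Ratio = 1385 / 1008 ≈ 1.3740.
Ideal root-2 ≈ 1.4142. |1.3740 − 1.4142| / 1.4142 ≈ 2.84% → 2.8%.

2.8%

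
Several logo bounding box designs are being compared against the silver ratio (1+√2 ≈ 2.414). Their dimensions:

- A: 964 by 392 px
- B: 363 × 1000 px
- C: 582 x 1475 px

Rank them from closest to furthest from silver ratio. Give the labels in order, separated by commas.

A, C, B

A: 964/392 ≈ 2.459 → |2.459 − 2.414| = 0.045
B: 1000/363 ≈ 2.755 → |2.755 − 2.414| = 0.341
C: 1475/582 ≈ 2.534 → |2.534 − 2.414| = 0.120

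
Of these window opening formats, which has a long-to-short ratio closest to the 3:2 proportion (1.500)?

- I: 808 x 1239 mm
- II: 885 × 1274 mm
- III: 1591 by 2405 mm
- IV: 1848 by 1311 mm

Ratios (long/short): I ≈ 1.533; II ≈ 1.440; III ≈ 1.512; IV ≈ 1.410.
3:2 ≈ 1.500; option III is nearest (Δ 0.012).

III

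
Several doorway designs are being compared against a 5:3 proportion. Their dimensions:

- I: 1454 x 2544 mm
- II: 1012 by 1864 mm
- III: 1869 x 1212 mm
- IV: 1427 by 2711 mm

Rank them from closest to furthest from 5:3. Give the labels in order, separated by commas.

I: 2544/1454 ≈ 1.750 → |1.750 − 1.667| = 0.083
II: 1864/1012 ≈ 1.842 → |1.842 − 1.667| = 0.175
III: 1869/1212 ≈ 1.542 → |1.542 − 1.667| = 0.125
IV: 2711/1427 ≈ 1.900 → |1.900 − 1.667| = 0.233

I, III, II, IV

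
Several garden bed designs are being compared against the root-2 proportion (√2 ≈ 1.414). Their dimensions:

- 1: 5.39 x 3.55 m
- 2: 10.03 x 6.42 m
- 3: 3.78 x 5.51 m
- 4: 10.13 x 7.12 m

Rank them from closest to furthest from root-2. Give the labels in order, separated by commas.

4, 3, 1, 2

1: 5.39/3.55 ≈ 1.518 → |1.518 − 1.414| = 0.104
2: 10.03/6.42 ≈ 1.562 → |1.562 − 1.414| = 0.148
3: 5.51/3.78 ≈ 1.458 → |1.458 − 1.414| = 0.044
4: 10.13/7.12 ≈ 1.423 → |1.423 − 1.414| = 0.009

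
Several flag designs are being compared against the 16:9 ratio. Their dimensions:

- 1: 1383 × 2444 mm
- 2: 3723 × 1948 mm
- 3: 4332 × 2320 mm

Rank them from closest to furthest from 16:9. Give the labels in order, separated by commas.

1: 2444/1383 ≈ 1.767 → |1.767 − 1.778| = 0.011
2: 3723/1948 ≈ 1.911 → |1.911 − 1.778| = 0.133
3: 4332/2320 ≈ 1.867 → |1.867 − 1.778| = 0.089

1, 3, 2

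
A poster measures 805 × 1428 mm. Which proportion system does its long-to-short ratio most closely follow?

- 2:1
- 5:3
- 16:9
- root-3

16:9

1428/805 ≈ 1.774. Nearest candidates are 16:9 (1.778, off by 0.004) and root-3 (1.732, off by 0.042).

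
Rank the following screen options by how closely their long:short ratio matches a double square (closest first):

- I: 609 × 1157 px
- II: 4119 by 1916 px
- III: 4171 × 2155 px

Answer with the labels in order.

III, I, II

I: 1157/609 ≈ 1.900 → |1.900 − 2.000| = 0.100
II: 4119/1916 ≈ 2.150 → |2.150 − 2.000| = 0.150
III: 4171/2155 ≈ 1.935 → |1.935 − 2.000| = 0.065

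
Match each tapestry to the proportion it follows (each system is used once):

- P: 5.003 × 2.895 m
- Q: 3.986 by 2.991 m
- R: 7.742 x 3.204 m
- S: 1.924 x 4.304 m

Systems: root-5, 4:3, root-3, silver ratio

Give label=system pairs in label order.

Ratios: P ≈ 1.728; Q ≈ 1.333; R ≈ 2.416; S ≈ 2.237.
Targets: root-5 ≈ 2.236; 4:3 ≈ 1.333; root-3 ≈ 1.732; silver ratio ≈ 2.414.

P=root-3, Q=4:3, R=silver ratio, S=root-5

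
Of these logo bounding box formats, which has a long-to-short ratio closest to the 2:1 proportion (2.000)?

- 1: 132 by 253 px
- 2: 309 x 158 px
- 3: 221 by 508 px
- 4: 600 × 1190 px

Target 2:1 ≈ 2.000.
1: 1.917 (Δ0.083)  2: 1.956 (Δ0.044)  3: 2.299 (Δ0.299)  4: 1.983 (Δ0.017)

4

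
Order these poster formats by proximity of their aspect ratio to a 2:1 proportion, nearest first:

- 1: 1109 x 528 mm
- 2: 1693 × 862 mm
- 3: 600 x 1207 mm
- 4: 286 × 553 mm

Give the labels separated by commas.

1: 1109/528 ≈ 2.100 → |2.100 − 2.000| = 0.100
2: 1693/862 ≈ 1.964 → |1.964 − 2.000| = 0.036
3: 1207/600 ≈ 2.012 → |2.012 − 2.000| = 0.012
4: 553/286 ≈ 1.934 → |1.934 − 2.000| = 0.066

3, 2, 4, 1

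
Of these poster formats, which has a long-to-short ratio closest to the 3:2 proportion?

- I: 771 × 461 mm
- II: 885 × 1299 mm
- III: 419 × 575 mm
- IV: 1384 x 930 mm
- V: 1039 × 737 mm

IV

Target 3:2 ≈ 1.500.
I: 1.672 (Δ0.172)  II: 1.468 (Δ0.032)  III: 1.372 (Δ0.128)  IV: 1.488 (Δ0.012)  V: 1.410 (Δ0.090)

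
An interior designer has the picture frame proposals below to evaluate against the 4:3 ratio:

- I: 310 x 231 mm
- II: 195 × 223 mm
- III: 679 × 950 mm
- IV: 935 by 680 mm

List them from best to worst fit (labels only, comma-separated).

I, IV, III, II

Ratios: I = 310 / 231 ≈ 1.342; II = 223 / 195 ≈ 1.144; III = 950 / 679 ≈ 1.399; IV = 935 / 680 ≈ 1.375.
|Δ from 1.333|: I 0.009; II 0.189; III 0.066; IV 0.042.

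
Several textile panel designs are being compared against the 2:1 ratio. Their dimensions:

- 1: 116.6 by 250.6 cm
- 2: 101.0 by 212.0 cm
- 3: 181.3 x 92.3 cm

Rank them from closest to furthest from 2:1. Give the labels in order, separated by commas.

3, 2, 1

Ratios: 1 = 250.6 / 116.6 ≈ 2.149; 2 = 212.0 / 101.0 ≈ 2.099; 3 = 181.3 / 92.3 ≈ 1.964.
|Δ from 2.000|: 1 0.149; 2 0.099; 3 0.036.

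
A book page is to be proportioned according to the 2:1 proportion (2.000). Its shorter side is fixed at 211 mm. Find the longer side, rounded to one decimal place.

422.0 mm

2:1 = 2.00000.
Longer side = 211 × 2.00000 ≈ 422.000 → 422.0 mm.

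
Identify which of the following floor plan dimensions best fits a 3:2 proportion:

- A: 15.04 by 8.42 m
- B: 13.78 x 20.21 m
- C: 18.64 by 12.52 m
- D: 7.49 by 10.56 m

C

Target 3:2 ≈ 1.500.
A: 1.786 (Δ0.286)  B: 1.467 (Δ0.033)  C: 1.489 (Δ0.011)  D: 1.410 (Δ0.090)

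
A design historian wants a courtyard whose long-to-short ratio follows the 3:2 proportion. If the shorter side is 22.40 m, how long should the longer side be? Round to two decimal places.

3:2 = 1.50000.
Longer side = 22.40 × 1.50000 ≈ 33.6000 → 33.60 m.

33.60 m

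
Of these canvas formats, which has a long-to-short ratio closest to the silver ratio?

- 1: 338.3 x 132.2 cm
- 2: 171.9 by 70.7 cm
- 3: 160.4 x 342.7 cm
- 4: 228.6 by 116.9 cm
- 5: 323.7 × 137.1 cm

2

Ratios (long/short): 1 ≈ 2.559; 2 ≈ 2.431; 3 ≈ 2.137; 4 ≈ 1.956; 5 ≈ 2.361.
silver ratio ≈ 2.414; option 2 is nearest (Δ 0.017).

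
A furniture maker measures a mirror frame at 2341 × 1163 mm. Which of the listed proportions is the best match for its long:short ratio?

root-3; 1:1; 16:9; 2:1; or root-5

2341/1163 ≈ 2.013. Nearest candidates are 2:1 (2.000, off by 0.013) and root-5 (2.236, off by 0.223).

2:1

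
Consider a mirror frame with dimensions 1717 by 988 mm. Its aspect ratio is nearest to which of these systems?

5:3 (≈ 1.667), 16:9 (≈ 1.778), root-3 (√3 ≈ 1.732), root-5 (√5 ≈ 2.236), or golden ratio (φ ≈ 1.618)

root-3

1717/988 ≈ 1.738. Nearest candidates are root-3 (1.732, off by 0.006) and 16:9 (1.778, off by 0.040).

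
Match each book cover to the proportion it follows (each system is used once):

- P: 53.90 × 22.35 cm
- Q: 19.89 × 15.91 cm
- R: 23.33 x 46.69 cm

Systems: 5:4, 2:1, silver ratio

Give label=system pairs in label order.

P = 53.90/22.35 ≈ 2.412 → silver ratio (2.414)
Q = 19.89/15.91 ≈ 1.250 → 5:4 (1.250)
R = 46.69/23.33 ≈ 2.001 → 2:1 (2.000)

P=silver ratio, Q=5:4, R=2:1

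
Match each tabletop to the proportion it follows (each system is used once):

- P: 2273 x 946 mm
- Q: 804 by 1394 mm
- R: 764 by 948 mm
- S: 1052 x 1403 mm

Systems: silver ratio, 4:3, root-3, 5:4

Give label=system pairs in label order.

P=silver ratio, Q=root-3, R=5:4, S=4:3

P = 2273/946 ≈ 2.403 → silver ratio (2.414)
Q = 1394/804 ≈ 1.734 → root-3 (1.732)
R = 948/764 ≈ 1.241 → 5:4 (1.250)
S = 1403/1052 ≈ 1.334 → 4:3 (1.333)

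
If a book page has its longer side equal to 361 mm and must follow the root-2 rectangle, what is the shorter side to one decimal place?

255.3 mm

root-2 ≈ 1.41421.
Shorter side = 361 ÷ 1.41421 ≈ 255.266 → 255.3 mm.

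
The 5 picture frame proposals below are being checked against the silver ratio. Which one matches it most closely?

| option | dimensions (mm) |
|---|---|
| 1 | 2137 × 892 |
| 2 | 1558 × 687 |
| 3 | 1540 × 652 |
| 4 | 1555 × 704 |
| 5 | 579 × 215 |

1

Ratios (long/short): 1 ≈ 2.396; 2 ≈ 2.268; 3 ≈ 2.362; 4 ≈ 2.209; 5 ≈ 2.693.
silver ratio ≈ 2.414; option 1 is nearest (Δ 0.018).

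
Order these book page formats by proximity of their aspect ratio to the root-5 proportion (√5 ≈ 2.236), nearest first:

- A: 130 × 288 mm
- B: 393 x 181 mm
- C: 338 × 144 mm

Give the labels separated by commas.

A, B, C

Ratios: A = 288 / 130 ≈ 2.215; B = 393 / 181 ≈ 2.171; C = 338 / 144 ≈ 2.347.
|Δ from 2.236|: A 0.021; B 0.065; C 0.111.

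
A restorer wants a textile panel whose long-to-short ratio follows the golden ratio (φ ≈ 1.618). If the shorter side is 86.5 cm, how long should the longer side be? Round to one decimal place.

golden ratio ≈ 1.61803.
Longer side = 86.5 × 1.61803 ≈ 139.960 → 140.0 cm.

140.0 cm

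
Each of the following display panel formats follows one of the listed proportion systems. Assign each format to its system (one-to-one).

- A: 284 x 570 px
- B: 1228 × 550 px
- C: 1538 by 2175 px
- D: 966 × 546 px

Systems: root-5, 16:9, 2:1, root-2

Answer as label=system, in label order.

A=2:1, B=root-5, C=root-2, D=16:9

Ratios: A ≈ 2.007; B ≈ 2.233; C ≈ 1.414; D ≈ 1.769.
Targets: root-5 ≈ 2.236; 16:9 ≈ 1.778; 2:1 ≈ 2.000; root-2 ≈ 1.414.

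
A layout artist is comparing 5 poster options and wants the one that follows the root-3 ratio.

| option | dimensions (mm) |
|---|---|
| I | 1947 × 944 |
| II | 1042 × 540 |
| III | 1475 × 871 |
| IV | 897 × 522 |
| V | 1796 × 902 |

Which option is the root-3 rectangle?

IV

Target root-3 ≈ 1.732.
I: 2.062 (Δ0.330)  II: 1.930 (Δ0.198)  III: 1.693 (Δ0.039)  IV: 1.718 (Δ0.014)  V: 1.991 (Δ0.259)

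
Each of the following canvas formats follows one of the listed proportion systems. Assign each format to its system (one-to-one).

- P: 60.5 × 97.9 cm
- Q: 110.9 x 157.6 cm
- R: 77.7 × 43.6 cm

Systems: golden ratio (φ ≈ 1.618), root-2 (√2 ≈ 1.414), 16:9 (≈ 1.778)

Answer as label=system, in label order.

P=golden ratio, Q=root-2, R=16:9

Ratios: P ≈ 1.618; Q ≈ 1.421; R ≈ 1.782.
Targets: golden ratio ≈ 1.618; root-2 ≈ 1.414; 16:9 ≈ 1.778.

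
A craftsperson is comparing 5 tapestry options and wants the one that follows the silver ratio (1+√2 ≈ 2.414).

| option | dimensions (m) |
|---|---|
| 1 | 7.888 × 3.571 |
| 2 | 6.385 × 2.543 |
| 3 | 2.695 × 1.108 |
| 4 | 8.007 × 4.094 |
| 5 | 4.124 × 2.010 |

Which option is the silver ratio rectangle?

Ratios (long/short): 1 ≈ 2.209; 2 ≈ 2.511; 3 ≈ 2.432; 4 ≈ 1.956; 5 ≈ 2.052.
silver ratio ≈ 2.414; option 3 is nearest (Δ 0.018).

3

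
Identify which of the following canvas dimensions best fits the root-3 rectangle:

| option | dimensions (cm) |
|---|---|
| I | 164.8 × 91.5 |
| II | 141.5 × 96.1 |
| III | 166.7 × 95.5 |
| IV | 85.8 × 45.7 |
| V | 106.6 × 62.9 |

III

Target root-3 ≈ 1.732.
I: 1.801 (Δ0.069)  II: 1.472 (Δ0.260)  III: 1.746 (Δ0.014)  IV: 1.877 (Δ0.145)  V: 1.695 (Δ0.037)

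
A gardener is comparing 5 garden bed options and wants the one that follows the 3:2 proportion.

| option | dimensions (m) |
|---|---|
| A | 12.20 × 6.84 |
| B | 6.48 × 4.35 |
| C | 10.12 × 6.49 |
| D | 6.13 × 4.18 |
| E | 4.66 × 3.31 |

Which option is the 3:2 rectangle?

B

Target 3:2 ≈ 1.500.
A: 1.784 (Δ0.284)  B: 1.490 (Δ0.010)  C: 1.559 (Δ0.059)  D: 1.467 (Δ0.033)  E: 1.408 (Δ0.092)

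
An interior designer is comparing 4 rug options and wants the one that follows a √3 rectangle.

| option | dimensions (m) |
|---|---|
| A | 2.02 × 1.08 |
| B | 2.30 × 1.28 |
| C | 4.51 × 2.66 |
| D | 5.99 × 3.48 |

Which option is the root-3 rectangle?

D

Ratios (long/short): A ≈ 1.870; B ≈ 1.797; C ≈ 1.695; D ≈ 1.721.
root-3 ≈ 1.732; option D is nearest (Δ 0.011).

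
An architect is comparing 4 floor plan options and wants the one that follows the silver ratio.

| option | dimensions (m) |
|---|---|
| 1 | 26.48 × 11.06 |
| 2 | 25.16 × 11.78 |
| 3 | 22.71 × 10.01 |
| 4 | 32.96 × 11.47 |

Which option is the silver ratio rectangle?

Ratios (long/short): 1 ≈ 2.394; 2 ≈ 2.136; 3 ≈ 2.269; 4 ≈ 2.874.
silver ratio ≈ 2.414; option 1 is nearest (Δ 0.020).

1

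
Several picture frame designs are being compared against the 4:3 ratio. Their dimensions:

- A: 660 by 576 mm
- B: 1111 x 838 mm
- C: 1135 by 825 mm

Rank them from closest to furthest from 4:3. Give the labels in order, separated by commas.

B, C, A

Ratios: A = 660 / 576 ≈ 1.146; B = 1111 / 838 ≈ 1.326; C = 1135 / 825 ≈ 1.376.
|Δ from 1.333|: A 0.187; B 0.007; C 0.043.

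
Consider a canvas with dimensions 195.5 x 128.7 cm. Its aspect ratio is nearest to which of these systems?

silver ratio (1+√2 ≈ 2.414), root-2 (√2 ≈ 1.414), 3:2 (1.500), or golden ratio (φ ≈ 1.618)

Ratio = 195.5 / 128.7 ≈ 1.519.
Distances: silver ratio 2.414 (Δ 0.895); root-2 1.414 (Δ 0.105); 3:2 1.500 (Δ 0.019); golden ratio 1.618 (Δ 0.099).

3:2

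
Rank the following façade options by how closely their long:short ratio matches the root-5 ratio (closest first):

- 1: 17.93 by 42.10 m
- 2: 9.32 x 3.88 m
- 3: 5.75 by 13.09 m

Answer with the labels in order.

3, 1, 2

Ratios: 1 = 42.10 / 17.93 ≈ 2.348; 2 = 9.32 / 3.88 ≈ 2.402; 3 = 13.09 / 5.75 ≈ 2.277.
|Δ from 2.236|: 1 0.112; 2 0.166; 3 0.041.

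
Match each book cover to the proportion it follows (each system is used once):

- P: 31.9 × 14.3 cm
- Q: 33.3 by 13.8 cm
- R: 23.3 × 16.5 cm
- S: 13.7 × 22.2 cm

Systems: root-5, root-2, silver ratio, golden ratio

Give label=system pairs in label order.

P=root-5, Q=silver ratio, R=root-2, S=golden ratio

Ratios: P ≈ 2.231; Q ≈ 2.413; R ≈ 1.412; S ≈ 1.620.
Targets: root-5 ≈ 2.236; root-2 ≈ 1.414; silver ratio ≈ 2.414; golden ratio ≈ 1.618.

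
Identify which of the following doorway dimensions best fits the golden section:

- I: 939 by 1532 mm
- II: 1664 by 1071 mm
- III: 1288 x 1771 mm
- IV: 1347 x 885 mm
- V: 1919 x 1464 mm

I

Target golden ratio ≈ 1.618.
I: 1.632 (Δ0.014)  II: 1.554 (Δ0.064)  III: 1.375 (Δ0.243)  IV: 1.522 (Δ0.096)  V: 1.311 (Δ0.307)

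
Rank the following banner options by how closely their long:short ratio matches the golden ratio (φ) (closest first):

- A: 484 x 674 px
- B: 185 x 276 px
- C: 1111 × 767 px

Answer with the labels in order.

B, C, A

Ratios: A = 674 / 484 ≈ 1.393; B = 276 / 185 ≈ 1.492; C = 1111 / 767 ≈ 1.449.
|Δ from 1.618|: A 0.225; B 0.126; C 0.169.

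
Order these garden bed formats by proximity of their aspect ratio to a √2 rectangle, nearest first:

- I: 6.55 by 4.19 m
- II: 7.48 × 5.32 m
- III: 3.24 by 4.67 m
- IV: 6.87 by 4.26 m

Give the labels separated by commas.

II, III, I, IV

I: 6.55/4.19 ≈ 1.563 → |1.563 − 1.414| = 0.149
II: 7.48/5.32 ≈ 1.406 → |1.406 − 1.414| = 0.008
III: 4.67/3.24 ≈ 1.441 → |1.441 − 1.414| = 0.027
IV: 6.87/4.26 ≈ 1.613 → |1.613 − 1.414| = 0.199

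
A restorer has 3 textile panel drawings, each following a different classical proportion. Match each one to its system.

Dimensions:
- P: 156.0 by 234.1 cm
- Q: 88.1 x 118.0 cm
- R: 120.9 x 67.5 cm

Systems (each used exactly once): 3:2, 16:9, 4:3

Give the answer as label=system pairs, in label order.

P = 234.1/156.0 ≈ 1.501 → 3:2 (1.500)
Q = 118.0/88.1 ≈ 1.339 → 4:3 (1.333)
R = 120.9/67.5 ≈ 1.791 → 16:9 (1.778)

P=3:2, Q=4:3, R=16:9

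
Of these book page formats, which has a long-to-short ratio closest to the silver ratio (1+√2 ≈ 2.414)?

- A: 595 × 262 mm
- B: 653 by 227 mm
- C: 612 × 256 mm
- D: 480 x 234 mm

Target silver ratio ≈ 2.414.
A: 2.271 (Δ0.143)  B: 2.877 (Δ0.463)  C: 2.391 (Δ0.023)  D: 2.051 (Δ0.363)

C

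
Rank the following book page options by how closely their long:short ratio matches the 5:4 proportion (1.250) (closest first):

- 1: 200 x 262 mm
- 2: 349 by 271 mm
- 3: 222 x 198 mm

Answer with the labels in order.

Ratios: 1 = 262 / 200 ≈ 1.310; 2 = 349 / 271 ≈ 1.288; 3 = 222 / 198 ≈ 1.121.
|Δ from 1.250|: 1 0.060; 2 0.038; 3 0.129.

2, 1, 3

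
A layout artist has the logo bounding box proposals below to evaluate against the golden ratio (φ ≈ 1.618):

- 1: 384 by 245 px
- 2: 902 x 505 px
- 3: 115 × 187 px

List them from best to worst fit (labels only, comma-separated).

1: 384/245 ≈ 1.567 → |1.567 − 1.618| = 0.051
2: 902/505 ≈ 1.786 → |1.786 − 1.618| = 0.168
3: 187/115 ≈ 1.626 → |1.626 − 1.618| = 0.008

3, 1, 2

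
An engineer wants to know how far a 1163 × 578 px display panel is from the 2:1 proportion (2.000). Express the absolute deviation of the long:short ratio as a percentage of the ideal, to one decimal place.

Ratio = 1163 / 578 ≈ 2.0121.
Ideal 2:1 = 2.0000. |2.0121 − 2.0000| / 2.0000 ≈ 0.61% → 0.6%.

0.6%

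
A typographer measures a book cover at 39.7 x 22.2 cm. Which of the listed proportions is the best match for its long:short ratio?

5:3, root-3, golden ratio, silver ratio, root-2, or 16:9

16:9

Ratio = 39.7 / 22.2 ≈ 1.788.
Distances: 5:3 1.667 (Δ 0.121); root-3 1.732 (Δ 0.056); golden ratio 1.618 (Δ 0.170); silver ratio 2.414 (Δ 0.626); root-2 1.414 (Δ 0.374); 16:9 1.778 (Δ 0.010).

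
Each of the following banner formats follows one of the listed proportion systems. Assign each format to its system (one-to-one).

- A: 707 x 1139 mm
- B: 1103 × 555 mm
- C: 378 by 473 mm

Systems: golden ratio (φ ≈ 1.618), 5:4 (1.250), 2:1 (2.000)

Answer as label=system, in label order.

A = 1139/707 ≈ 1.611 → golden ratio (1.618)
B = 1103/555 ≈ 1.987 → 2:1 (2.000)
C = 473/378 ≈ 1.251 → 5:4 (1.250)

A=golden ratio, B=2:1, C=5:4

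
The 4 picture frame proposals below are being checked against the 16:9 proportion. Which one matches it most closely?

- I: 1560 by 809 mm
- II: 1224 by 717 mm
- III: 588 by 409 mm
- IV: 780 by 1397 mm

IV

Ratios (long/short): I ≈ 1.928; II ≈ 1.707; III ≈ 1.438; IV ≈ 1.791.
16:9 ≈ 1.778; option IV is nearest (Δ 0.013).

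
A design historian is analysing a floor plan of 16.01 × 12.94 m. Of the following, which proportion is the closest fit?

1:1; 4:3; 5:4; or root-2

5:4

16.01/12.94 ≈ 1.237. Nearest candidates are 5:4 (1.250, off by 0.013) and 4:3 (1.333, off by 0.096).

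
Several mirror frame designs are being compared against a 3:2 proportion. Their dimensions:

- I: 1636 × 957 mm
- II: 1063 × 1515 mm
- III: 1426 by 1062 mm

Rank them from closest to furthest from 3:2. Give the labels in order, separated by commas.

II, III, I

I: 1636/957 ≈ 1.710 → |1.710 − 1.500| = 0.210
II: 1515/1063 ≈ 1.425 → |1.425 − 1.500| = 0.075
III: 1426/1062 ≈ 1.343 → |1.343 − 1.500| = 0.157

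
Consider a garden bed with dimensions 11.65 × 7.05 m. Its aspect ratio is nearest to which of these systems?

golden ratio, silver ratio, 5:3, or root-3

5:3

11.65/7.05 ≈ 1.652. Nearest candidates are 5:3 (1.667, off by 0.015) and golden ratio (1.618, off by 0.034).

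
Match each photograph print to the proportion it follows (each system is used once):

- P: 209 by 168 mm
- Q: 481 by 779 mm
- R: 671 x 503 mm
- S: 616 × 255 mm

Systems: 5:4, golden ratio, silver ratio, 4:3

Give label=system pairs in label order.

Ratios: P ≈ 1.244; Q ≈ 1.620; R ≈ 1.334; S ≈ 2.416.
Targets: 5:4 ≈ 1.250; golden ratio ≈ 1.618; silver ratio ≈ 2.414; 4:3 ≈ 1.333.

P=5:4, Q=golden ratio, R=4:3, S=silver ratio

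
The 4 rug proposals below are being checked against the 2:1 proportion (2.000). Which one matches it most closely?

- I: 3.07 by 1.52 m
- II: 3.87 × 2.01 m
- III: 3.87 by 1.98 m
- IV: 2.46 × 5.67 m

Ratios (long/short): I ≈ 2.020; II ≈ 1.925; III ≈ 1.955; IV ≈ 2.305.
2:1 ≈ 2.000; option I is nearest (Δ 0.020).

I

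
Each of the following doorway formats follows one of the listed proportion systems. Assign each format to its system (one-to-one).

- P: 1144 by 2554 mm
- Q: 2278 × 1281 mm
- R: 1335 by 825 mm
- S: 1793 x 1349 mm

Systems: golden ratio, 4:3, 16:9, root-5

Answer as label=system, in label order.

Ratios: P ≈ 2.233; Q ≈ 1.778; R ≈ 1.618; S ≈ 1.329.
Targets: golden ratio ≈ 1.618; 4:3 ≈ 1.333; 16:9 ≈ 1.778; root-5 ≈ 2.236.

P=root-5, Q=16:9, R=golden ratio, S=4:3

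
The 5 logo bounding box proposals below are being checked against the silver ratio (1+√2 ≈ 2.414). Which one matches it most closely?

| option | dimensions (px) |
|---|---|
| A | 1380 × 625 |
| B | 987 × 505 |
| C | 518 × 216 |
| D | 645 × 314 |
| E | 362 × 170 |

C

Ratios (long/short): A ≈ 2.208; B ≈ 1.954; C ≈ 2.398; D ≈ 2.054; E ≈ 2.129.
silver ratio ≈ 2.414; option C is nearest (Δ 0.016).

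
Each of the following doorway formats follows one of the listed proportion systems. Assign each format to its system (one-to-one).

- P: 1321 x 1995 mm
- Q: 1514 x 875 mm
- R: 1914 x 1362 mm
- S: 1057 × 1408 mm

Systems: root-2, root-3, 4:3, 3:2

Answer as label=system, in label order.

P=3:2, Q=root-3, R=root-2, S=4:3

P = 1995/1321 ≈ 1.510 → 3:2 (1.500)
Q = 1514/875 ≈ 1.730 → root-3 (1.732)
R = 1914/1362 ≈ 1.405 → root-2 (1.414)
S = 1408/1057 ≈ 1.332 → 4:3 (1.333)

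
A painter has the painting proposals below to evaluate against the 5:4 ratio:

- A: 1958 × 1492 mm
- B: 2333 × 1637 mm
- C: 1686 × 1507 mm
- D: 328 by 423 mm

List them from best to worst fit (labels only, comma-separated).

Ratios: A = 1958 / 1492 ≈ 1.312; B = 2333 / 1637 ≈ 1.425; C = 1686 / 1507 ≈ 1.119; D = 423 / 328 ≈ 1.290.
|Δ from 1.250|: A 0.062; B 0.175; C 0.131; D 0.040.

D, A, C, B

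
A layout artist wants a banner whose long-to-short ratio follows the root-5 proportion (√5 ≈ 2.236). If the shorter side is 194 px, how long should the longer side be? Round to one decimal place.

433.8 px

root-5 ≈ 2.23607.
Longer side = 194 × 2.23607 ≈ 433.798 → 433.8 px.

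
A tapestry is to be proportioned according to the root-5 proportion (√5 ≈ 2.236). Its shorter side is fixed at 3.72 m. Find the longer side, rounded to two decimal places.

root-5 ≈ 2.23607.
Longer side = 3.72 × 2.23607 ≈ 8.3182 → 8.32 m.

8.32 m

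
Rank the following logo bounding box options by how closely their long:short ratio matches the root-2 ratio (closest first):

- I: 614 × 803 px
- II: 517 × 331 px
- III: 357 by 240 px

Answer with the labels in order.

III, I, II

I: 803/614 ≈ 1.308 → |1.308 − 1.414| = 0.106
II: 517/331 ≈ 1.562 → |1.562 − 1.414| = 0.148
III: 357/240 ≈ 1.488 → |1.488 − 1.414| = 0.074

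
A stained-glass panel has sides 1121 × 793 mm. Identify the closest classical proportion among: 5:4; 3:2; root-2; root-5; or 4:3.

root-2

1121/793 ≈ 1.414. Nearest candidates are root-2 (1.414, off by 0.000) and 4:3 (1.333, off by 0.081).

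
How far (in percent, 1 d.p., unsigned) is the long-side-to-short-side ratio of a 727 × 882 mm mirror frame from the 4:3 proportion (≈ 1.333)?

Ratio = 882 / 727 ≈ 1.2132.
Ideal 4:3 ≈ 1.3333. |1.2132 − 1.3333| / 1.3333 ≈ 9.01% → 9.0%.

9.0%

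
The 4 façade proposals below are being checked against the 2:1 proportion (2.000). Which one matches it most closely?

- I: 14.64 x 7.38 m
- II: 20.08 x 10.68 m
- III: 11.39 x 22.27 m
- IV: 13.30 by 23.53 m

I

Ratios (long/short): I ≈ 1.984; II ≈ 1.880; III ≈ 1.955; IV ≈ 1.769.
2:1 ≈ 2.000; option I is nearest (Δ 0.016).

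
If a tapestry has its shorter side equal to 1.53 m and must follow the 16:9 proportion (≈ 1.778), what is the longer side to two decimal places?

2.72 m

16:9 ≈ 1.77778.
Longer side = 1.53 × 1.77778 ≈ 2.7200 → 2.72 m.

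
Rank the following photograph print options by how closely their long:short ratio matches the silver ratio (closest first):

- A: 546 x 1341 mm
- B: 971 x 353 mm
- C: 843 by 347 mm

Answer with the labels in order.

Ratios: A = 1341 / 546 ≈ 2.456; B = 971 / 353 ≈ 2.751; C = 843 / 347 ≈ 2.429.
|Δ from 2.414|: A 0.042; B 0.337; C 0.015.

C, A, B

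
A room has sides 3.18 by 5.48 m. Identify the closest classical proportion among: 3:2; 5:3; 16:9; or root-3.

5.48/3.18 ≈ 1.723. Nearest candidates are root-3 (1.732, off by 0.009) and 16:9 (1.778, off by 0.055).

root-3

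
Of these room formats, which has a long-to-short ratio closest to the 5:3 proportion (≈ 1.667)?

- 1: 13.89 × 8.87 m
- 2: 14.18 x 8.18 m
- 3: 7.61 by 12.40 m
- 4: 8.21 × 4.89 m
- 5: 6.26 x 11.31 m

4

Target 5:3 ≈ 1.667.
1: 1.566 (Δ0.101)  2: 1.733 (Δ0.066)  3: 1.629 (Δ0.038)  4: 1.679 (Δ0.012)  5: 1.807 (Δ0.140)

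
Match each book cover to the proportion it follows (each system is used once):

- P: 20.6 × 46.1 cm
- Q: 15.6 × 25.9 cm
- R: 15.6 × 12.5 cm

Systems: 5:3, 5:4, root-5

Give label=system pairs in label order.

P = 46.1/20.6 ≈ 2.238 → root-5 (2.236)
Q = 25.9/15.6 ≈ 1.660 → 5:3 (1.667)
R = 15.6/12.5 ≈ 1.248 → 5:4 (1.250)

P=root-5, Q=5:3, R=5:4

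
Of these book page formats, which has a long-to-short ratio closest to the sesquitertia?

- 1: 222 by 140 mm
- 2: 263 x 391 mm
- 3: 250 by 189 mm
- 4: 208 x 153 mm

3

Target 4:3 ≈ 1.333.
1: 1.586 (Δ0.253)  2: 1.487 (Δ0.154)  3: 1.323 (Δ0.010)  4: 1.359 (Δ0.026)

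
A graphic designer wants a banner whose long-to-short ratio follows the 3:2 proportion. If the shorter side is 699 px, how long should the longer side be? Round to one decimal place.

1048.5 px

3:2 = 1.50000.
Longer side = 699 × 1.50000 ≈ 1048.500 → 1048.5 px.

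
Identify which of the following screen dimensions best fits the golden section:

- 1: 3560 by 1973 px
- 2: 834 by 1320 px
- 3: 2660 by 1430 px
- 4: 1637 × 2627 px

Target golden ratio ≈ 1.618.
1: 1.804 (Δ0.186)  2: 1.583 (Δ0.035)  3: 1.860 (Δ0.242)  4: 1.605 (Δ0.013)

4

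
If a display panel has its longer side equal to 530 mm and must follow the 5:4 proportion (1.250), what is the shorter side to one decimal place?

5:4 = 1.25000.
Shorter side = 530 ÷ 1.25000 ≈ 424.000 → 424.0 mm.

424.0 mm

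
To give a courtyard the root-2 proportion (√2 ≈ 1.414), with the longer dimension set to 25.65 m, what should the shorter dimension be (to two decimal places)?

root-2 ≈ 1.41421.
Shorter side = 25.65 ÷ 1.41421 ≈ 18.1373 → 18.14 m.

18.14 m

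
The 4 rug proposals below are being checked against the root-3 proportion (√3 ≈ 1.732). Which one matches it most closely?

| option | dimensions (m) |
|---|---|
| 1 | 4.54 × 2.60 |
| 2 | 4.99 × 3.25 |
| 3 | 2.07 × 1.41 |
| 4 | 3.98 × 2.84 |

1

Target root-3 ≈ 1.732.
1: 1.746 (Δ0.014)  2: 1.535 (Δ0.197)  3: 1.468 (Δ0.264)  4: 1.401 (Δ0.331)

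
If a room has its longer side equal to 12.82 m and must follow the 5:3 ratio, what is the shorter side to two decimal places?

5:3 ≈ 1.66667.
Shorter side = 12.82 ÷ 1.66667 ≈ 7.6920 → 7.69 m.

7.69 m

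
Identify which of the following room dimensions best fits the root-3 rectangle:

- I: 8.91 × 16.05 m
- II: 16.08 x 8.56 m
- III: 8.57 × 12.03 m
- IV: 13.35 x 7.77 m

Target root-3 ≈ 1.732.
I: 1.801 (Δ0.069)  II: 1.879 (Δ0.147)  III: 1.404 (Δ0.328)  IV: 1.718 (Δ0.014)

IV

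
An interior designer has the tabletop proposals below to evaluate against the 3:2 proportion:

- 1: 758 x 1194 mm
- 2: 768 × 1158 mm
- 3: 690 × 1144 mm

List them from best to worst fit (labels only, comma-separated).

2, 1, 3

Ratios: 1 = 1194 / 758 ≈ 1.575; 2 = 1158 / 768 ≈ 1.508; 3 = 1144 / 690 ≈ 1.658.
|Δ from 1.500|: 1 0.075; 2 0.008; 3 0.158.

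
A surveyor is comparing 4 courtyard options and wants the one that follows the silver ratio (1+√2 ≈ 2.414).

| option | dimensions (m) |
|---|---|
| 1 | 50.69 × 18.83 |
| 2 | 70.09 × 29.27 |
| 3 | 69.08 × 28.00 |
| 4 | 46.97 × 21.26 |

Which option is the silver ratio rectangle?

2

Target silver ratio ≈ 2.414.
1: 2.692 (Δ0.278)  2: 2.395 (Δ0.019)  3: 2.467 (Δ0.053)  4: 2.209 (Δ0.205)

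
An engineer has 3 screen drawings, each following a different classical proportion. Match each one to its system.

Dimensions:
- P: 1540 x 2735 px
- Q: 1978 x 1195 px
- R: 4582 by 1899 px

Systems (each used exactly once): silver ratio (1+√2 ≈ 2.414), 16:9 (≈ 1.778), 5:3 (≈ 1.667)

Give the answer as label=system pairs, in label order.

Ratios: P ≈ 1.776; Q ≈ 1.655; R ≈ 2.413.
Targets: silver ratio ≈ 2.414; 16:9 ≈ 1.778; 5:3 ≈ 1.667.

P=16:9, Q=5:3, R=silver ratio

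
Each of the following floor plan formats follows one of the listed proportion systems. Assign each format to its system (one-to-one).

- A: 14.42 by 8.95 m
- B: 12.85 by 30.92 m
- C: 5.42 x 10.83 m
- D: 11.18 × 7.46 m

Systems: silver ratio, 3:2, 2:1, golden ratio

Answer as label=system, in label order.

A=golden ratio, B=silver ratio, C=2:1, D=3:2

Ratios: A ≈ 1.611; B ≈ 2.406; C ≈ 1.998; D ≈ 1.499.
Targets: silver ratio ≈ 2.414; 3:2 ≈ 1.500; 2:1 ≈ 2.000; golden ratio ≈ 1.618.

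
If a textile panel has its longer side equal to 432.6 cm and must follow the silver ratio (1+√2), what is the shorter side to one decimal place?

179.2 cm

silver ratio ≈ 2.41421.
Shorter side = 432.6 ÷ 2.41421 ≈ 179.189 → 179.2 cm.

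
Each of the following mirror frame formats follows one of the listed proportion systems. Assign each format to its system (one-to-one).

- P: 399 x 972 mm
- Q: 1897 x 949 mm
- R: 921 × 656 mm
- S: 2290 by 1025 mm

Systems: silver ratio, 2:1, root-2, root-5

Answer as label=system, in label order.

P=silver ratio, Q=2:1, R=root-2, S=root-5

Ratios: P ≈ 2.436; Q ≈ 1.999; R ≈ 1.404; S ≈ 2.234.
Targets: silver ratio ≈ 2.414; 2:1 ≈ 2.000; root-2 ≈ 1.414; root-5 ≈ 2.236.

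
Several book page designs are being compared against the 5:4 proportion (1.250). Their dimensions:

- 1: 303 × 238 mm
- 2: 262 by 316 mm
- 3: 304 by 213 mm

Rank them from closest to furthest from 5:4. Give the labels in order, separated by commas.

1: 303/238 ≈ 1.273 → |1.273 − 1.250| = 0.023
2: 316/262 ≈ 1.206 → |1.206 − 1.250| = 0.044
3: 304/213 ≈ 1.427 → |1.427 − 1.250| = 0.177

1, 2, 3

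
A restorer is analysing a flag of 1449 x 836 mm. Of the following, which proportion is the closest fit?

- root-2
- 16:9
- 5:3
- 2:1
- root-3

root-3

1449/836 ≈ 1.733. Nearest candidates are root-3 (1.732, off by 0.001) and 16:9 (1.778, off by 0.045).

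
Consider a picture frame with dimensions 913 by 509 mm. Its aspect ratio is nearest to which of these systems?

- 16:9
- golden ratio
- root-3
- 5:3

913/509 ≈ 1.794. Nearest candidates are 16:9 (1.778, off by 0.016) and root-3 (1.732, off by 0.062).

16:9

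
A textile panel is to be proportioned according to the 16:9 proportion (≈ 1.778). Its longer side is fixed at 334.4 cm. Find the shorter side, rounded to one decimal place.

188.1 cm

16:9 ≈ 1.77778.
Shorter side = 334.4 ÷ 1.77778 ≈ 188.100 → 188.1 cm.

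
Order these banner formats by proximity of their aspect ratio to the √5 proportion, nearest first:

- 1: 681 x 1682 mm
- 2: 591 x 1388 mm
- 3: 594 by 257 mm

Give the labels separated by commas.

Ratios: 1 = 1682 / 681 ≈ 2.470; 2 = 1388 / 591 ≈ 2.349; 3 = 594 / 257 ≈ 2.311.
|Δ from 2.236|: 1 0.234; 2 0.113; 3 0.075.

3, 2, 1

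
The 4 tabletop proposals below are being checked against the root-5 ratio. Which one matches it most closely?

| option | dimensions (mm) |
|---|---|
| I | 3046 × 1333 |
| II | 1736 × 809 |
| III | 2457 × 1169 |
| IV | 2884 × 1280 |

Target root-5 ≈ 2.236.
I: 2.285 (Δ0.049)  II: 2.146 (Δ0.090)  III: 2.102 (Δ0.134)  IV: 2.253 (Δ0.017)

IV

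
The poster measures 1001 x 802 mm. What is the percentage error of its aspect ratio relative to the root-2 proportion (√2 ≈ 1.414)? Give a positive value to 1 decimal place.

Ratio = 1001 / 802 ≈ 1.2481.
Ideal root-2 ≈ 1.4142. |1.2481 − 1.4142| / 1.4142 ≈ 11.75% → 11.7%.

11.7%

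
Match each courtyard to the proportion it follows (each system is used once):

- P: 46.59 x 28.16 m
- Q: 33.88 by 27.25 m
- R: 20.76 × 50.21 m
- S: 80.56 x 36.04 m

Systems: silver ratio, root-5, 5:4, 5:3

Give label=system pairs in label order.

Ratios: P ≈ 1.654; Q ≈ 1.243; R ≈ 2.419; S ≈ 2.235.
Targets: silver ratio ≈ 2.414; root-5 ≈ 2.236; 5:4 ≈ 1.250; 5:3 ≈ 1.667.

P=5:3, Q=5:4, R=silver ratio, S=root-5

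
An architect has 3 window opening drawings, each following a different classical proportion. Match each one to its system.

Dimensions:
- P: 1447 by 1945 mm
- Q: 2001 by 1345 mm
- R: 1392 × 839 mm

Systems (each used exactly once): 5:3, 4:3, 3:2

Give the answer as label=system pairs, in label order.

Ratios: P ≈ 1.344; Q ≈ 1.488; R ≈ 1.659.
Targets: 5:3 ≈ 1.667; 4:3 ≈ 1.333; 3:2 ≈ 1.500.

P=4:3, Q=3:2, R=5:3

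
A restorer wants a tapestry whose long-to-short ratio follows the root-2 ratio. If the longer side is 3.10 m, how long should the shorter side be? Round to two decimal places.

2.19 m

root-2 ≈ 1.41421.
Shorter side = 3.10 ÷ 1.41421 ≈ 2.1920 → 2.19 m.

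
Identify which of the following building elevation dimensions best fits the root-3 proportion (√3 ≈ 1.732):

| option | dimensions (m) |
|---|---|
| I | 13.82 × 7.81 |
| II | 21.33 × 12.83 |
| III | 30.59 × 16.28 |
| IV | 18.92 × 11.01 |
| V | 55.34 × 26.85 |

Ratios (long/short): I ≈ 1.770; II ≈ 1.663; III ≈ 1.879; IV ≈ 1.718; V ≈ 2.061.
root-3 ≈ 1.732; option IV is nearest (Δ 0.014).

IV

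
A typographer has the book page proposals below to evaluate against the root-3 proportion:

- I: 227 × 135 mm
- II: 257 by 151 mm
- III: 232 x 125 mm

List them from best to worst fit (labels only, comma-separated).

II, I, III

Ratios: I = 227 / 135 ≈ 1.681; II = 257 / 151 ≈ 1.702; III = 232 / 125 ≈ 1.856.
|Δ from 1.732|: I 0.051; II 0.030; III 0.124.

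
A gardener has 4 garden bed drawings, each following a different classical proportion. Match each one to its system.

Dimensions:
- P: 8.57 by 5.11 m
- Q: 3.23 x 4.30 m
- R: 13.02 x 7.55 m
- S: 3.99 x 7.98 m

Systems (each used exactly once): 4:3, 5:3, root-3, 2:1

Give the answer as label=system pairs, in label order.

P = 8.57/5.11 ≈ 1.677 → 5:3 (1.667)
Q = 4.30/3.23 ≈ 1.331 → 4:3 (1.333)
R = 13.02/7.55 ≈ 1.725 → root-3 (1.732)
S = 7.98/3.99 ≈ 2.000 → 2:1 (2.000)

P=5:3, Q=4:3, R=root-3, S=2:1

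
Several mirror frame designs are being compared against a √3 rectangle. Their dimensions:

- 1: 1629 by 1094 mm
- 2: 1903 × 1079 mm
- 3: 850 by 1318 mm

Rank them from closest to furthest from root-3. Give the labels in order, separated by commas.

2, 3, 1

1: 1629/1094 ≈ 1.489 → |1.489 − 1.732| = 0.243
2: 1903/1079 ≈ 1.764 → |1.764 − 1.732| = 0.032
3: 1318/850 ≈ 1.551 → |1.551 − 1.732| = 0.181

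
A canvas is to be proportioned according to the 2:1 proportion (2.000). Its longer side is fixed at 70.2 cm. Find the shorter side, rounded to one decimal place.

35.1 cm

2:1 = 2.00000.
Shorter side = 70.2 ÷ 2.00000 ≈ 35.100 → 35.1 cm.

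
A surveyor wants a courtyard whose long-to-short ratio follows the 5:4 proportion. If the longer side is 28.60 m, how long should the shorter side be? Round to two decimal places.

5:4 = 1.25000.
Shorter side = 28.60 ÷ 1.25000 ≈ 22.8800 → 22.88 m.

22.88 m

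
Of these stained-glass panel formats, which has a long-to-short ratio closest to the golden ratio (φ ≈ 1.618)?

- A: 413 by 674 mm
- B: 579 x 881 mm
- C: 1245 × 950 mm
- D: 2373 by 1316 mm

Target golden ratio ≈ 1.618.
A: 1.632 (Δ0.014)  B: 1.522 (Δ0.096)  C: 1.311 (Δ0.307)  D: 1.803 (Δ0.185)

A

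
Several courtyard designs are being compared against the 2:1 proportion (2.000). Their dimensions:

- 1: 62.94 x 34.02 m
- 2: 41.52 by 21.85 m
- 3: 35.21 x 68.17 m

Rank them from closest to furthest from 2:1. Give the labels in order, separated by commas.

Ratios: 1 = 62.94 / 34.02 ≈ 1.850; 2 = 41.52 / 21.85 ≈ 1.900; 3 = 68.17 / 35.21 ≈ 1.936.
|Δ from 2.000|: 1 0.150; 2 0.100; 3 0.064.

3, 2, 1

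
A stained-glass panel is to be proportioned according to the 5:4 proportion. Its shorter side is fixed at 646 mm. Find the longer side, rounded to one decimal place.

807.5 mm

5:4 = 1.25000.
Longer side = 646 × 1.25000 ≈ 807.500 → 807.5 mm.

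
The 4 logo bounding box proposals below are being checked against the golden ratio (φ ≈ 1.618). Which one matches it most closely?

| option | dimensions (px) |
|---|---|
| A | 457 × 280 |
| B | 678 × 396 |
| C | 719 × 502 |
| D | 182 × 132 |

A

Ratios (long/short): A ≈ 1.632; B ≈ 1.712; C ≈ 1.432; D ≈ 1.379.
golden ratio ≈ 1.618; option A is nearest (Δ 0.014).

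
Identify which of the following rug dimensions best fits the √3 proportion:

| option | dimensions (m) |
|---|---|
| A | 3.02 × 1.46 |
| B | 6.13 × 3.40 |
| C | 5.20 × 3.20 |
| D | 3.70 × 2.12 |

D

Target root-3 ≈ 1.732.
A: 2.068 (Δ0.336)  B: 1.803 (Δ0.071)  C: 1.625 (Δ0.107)  D: 1.745 (Δ0.013)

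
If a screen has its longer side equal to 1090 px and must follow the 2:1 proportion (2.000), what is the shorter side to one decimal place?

545.0 px

2:1 = 2.00000.
Shorter side = 1090 ÷ 2.00000 ≈ 545.000 → 545.0 px.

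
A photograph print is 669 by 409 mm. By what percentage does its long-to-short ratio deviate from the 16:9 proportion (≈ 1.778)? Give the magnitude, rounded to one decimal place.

Ratio = 669 / 409 ≈ 1.6357.
Ideal 16:9 ≈ 1.7778. |1.6357 − 1.7778| / 1.7778 ≈ 7.99% → 8.0%.

8.0%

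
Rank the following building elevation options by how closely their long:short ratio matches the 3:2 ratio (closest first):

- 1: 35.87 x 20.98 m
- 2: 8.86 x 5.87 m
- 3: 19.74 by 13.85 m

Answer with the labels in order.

Ratios: 1 = 35.87 / 20.98 ≈ 1.710; 2 = 8.86 / 5.87 ≈ 1.509; 3 = 19.74 / 13.85 ≈ 1.425.
|Δ from 1.500|: 1 0.210; 2 0.009; 3 0.075.

2, 3, 1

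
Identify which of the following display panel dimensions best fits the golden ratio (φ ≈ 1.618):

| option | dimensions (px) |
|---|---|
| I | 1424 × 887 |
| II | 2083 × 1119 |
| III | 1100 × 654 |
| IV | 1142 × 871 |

I

Ratios (long/short): I ≈ 1.605; II ≈ 1.861; III ≈ 1.682; IV ≈ 1.311.
golden ratio ≈ 1.618; option I is nearest (Δ 0.013).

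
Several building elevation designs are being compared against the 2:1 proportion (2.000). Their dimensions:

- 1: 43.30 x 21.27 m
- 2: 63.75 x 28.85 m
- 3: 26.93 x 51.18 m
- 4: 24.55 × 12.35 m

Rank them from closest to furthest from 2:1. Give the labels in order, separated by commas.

Ratios: 1 = 43.30 / 21.27 ≈ 2.036; 2 = 63.75 / 28.85 ≈ 2.210; 3 = 51.18 / 26.93 ≈ 1.900; 4 = 24.55 / 12.35 ≈ 1.988.
|Δ from 2.000|: 1 0.036; 2 0.210; 3 0.100; 4 0.012.

4, 1, 3, 2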